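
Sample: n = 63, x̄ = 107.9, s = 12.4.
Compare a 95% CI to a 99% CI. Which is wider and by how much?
99% CI is wider by 2.05

df = 62
95% CI: t* = 1.999, (104.78, 111.02), width = 2 · t* · s/√n = 6.25
99% CI: t* = 2.657, (103.75, 112.05), width = 2 · t* · s/√n = 8.30

The 99% CI is wider by 8.30 - 6.25 = 2.05.
Higher confidence requires a wider interval.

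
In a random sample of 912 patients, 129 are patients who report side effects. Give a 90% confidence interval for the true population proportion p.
(0.122, 0.160)

Proportion CI:
p̂ = 129/912 = 0.14145
SE = √(p̂(1-p̂)/n) = √(0.14145 · 0.85855 / 912) = 0.01154

z* = 1.645
Margin = z* · SE = 1.645 · 0.01154 = 0.0190

CI: 0.14145 ± 0.0190 = (0.122, 0.160)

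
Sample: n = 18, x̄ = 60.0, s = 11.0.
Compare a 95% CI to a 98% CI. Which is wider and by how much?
98% CI is wider by 2.37

df = 17
95% CI: t* = 2.110, (54.53, 65.47), width = 2 · t* · s/√n = 10.94
98% CI: t* = 2.567, (53.34, 66.66), width = 2 · t* · s/√n = 13.31

The 98% CI is wider by 13.31 - 10.94 = 2.37.
Higher confidence requires a wider interval.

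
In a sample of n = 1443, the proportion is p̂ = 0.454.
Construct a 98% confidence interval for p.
(0.424, 0.484)

Proportion CI:
SE = √(p̂(1-p̂)/n) = √(0.454 · 0.546 / 1443) = 0.01311

z* = 2.326
Margin = z* · SE = 2.326 · 0.01311 = 0.0305

CI: 0.454 ± 0.0305 = (0.424, 0.484)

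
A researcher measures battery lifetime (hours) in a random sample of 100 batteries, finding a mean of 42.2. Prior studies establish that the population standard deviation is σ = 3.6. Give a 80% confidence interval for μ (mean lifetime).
(41.74, 42.66)

z-interval (σ known):
z* = 1.282 for 80% confidence

Margin of error = z* · σ/√n = 1.282 · 3.6/√100 = 0.46

CI: (42.2 - 0.46, 42.2 + 0.46) = (41.74, 42.66)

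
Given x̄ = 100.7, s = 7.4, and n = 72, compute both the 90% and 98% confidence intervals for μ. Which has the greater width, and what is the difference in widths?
98% CI is wider by 1.24

df = 71
90% CI: t* = 1.667, (99.25, 102.15), width = 2 · t* · s/√n = 2.91
98% CI: t* = 2.380, (98.62, 102.78), width = 2 · t* · s/√n = 4.15

The 98% CI is wider by 4.15 - 2.91 = 1.24.
Higher confidence requires a wider interval.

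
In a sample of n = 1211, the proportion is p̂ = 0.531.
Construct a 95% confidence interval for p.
(0.503, 0.559)

Proportion CI:
SE = √(p̂(1-p̂)/n) = √(0.531 · 0.469 / 1211) = 0.01434

z* = 1.960
Margin = z* · SE = 1.960 · 0.01434 = 0.0281

CI: 0.531 ± 0.0281 = (0.503, 0.559)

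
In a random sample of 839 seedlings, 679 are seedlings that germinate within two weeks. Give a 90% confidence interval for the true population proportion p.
(0.787, 0.832)

Proportion CI:
p̂ = 679/839 = 0.80930
SE = √(p̂(1-p̂)/n) = √(0.80930 · 0.19070 / 839) = 0.01356

z* = 1.645
Margin = z* · SE = 1.645 · 0.01356 = 0.0223

CI: 0.80930 ± 0.0223 = (0.787, 0.832)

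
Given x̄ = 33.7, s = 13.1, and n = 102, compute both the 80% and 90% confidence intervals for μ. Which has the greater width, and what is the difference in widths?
90% CI is wider by 0.96

df = 101
80% CI: t* = 1.290, (32.03, 35.37), width = 2 · t* · s/√n = 3.35
90% CI: t* = 1.660, (31.55, 35.85), width = 2 · t* · s/√n = 4.31

The 90% CI is wider by 4.31 - 3.35 = 0.96.
Higher confidence requires a wider interval.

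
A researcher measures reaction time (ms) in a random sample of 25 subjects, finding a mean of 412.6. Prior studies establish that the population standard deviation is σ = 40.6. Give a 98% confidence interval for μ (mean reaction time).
(393.71, 431.49)

z-interval (σ known):
z* = 2.326 for 98% confidence

Margin of error = z* · σ/√n = 2.326 · 40.6/√25 = 18.89

CI: (412.6 - 18.89, 412.6 + 18.89) = (393.71, 431.49)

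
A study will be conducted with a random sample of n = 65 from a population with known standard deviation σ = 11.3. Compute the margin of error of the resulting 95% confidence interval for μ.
Margin of error = 2.75

Margin of error = z* · σ/√n
= 1.960 · 11.3/√65
= 1.960 · 11.3/8.0623
= 2.75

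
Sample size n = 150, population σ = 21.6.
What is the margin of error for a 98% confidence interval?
Margin of error = 4.10

Margin of error = z* · σ/√n
= 2.326 · 21.6/√150
= 2.326 · 21.6/12.2474
= 4.10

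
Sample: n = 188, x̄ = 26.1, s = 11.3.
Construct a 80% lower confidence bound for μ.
μ ≥ 25.40

Lower bound (one-sided):
t* = 0.844 (one-sided for 80%)
Lower bound = x̄ - t* · s/√n = 26.1 - 0.844 · 11.3/√188 = 25.40

We are 80% confident that μ ≥ 25.40.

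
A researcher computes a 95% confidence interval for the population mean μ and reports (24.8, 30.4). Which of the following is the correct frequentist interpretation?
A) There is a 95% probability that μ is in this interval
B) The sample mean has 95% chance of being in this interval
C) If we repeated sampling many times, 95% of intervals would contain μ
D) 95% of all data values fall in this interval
C

A) Wrong — μ is fixed; the randomness lives in the interval, not in μ.
B) Wrong — x̄ is observed and sits in the interval by construction.
C) Correct — this is the frequentist long-run coverage interpretation.
D) Wrong — a CI is about the parameter μ, not individual data values.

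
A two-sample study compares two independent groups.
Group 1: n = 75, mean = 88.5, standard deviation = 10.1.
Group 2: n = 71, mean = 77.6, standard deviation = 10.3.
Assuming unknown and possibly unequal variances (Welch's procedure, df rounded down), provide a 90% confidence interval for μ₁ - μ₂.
(8.10, 13.70)

Difference: x̄₁ - x̄₂ = 10.90
SE = √(s₁²/n₁ + s₂²/n₂) = √(10.1²/75 + 10.3²/71) = 1.6895
df = 143.20 → 143 (Welch–Satterthwaite, rounded down)
t* = 1.656

CI: 10.90 ± 1.656 · 1.6895 = 10.90 ± 2.80 = (8.10, 13.70)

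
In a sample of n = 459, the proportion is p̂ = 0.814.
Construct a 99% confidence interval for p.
(0.767, 0.861)

Proportion CI:
SE = √(p̂(1-p̂)/n) = √(0.814 · 0.186 / 459) = 0.01816

z* = 2.576
Margin = z* · SE = 2.576 · 0.01816 = 0.0468

CI: 0.814 ± 0.0468 = (0.767, 0.861)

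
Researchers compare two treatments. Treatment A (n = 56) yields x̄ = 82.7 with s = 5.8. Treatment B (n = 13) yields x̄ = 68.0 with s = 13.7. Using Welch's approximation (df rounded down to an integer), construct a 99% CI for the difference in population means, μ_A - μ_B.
(3.02, 26.38)

Difference: x̄₁ - x̄₂ = 14.70
SE = √(s₁²/n₁ + s₂²/n₂) = √(5.8²/56 + 13.7²/13) = 3.8779
df = 13.01 → 13 (Welch–Satterthwaite, rounded down)
t* = 3.012

CI: 14.70 ± 3.012 · 3.8779 = 14.70 ± 11.68 = (3.02, 26.38)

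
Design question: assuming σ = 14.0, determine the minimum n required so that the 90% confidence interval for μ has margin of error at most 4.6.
n ≥ 26

For margin E ≤ 4.6:
n ≥ (z* · σ / E)²
n ≥ (1.645 · 14.0 / 4.6)²
n ≥ 25.07

Minimum n = 26 (rounding up)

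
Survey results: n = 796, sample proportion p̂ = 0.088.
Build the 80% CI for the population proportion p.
(0.075, 0.101)

Proportion CI:
SE = √(p̂(1-p̂)/n) = √(0.088 · 0.912 / 796) = 0.01004

z* = 1.282
Margin = z* · SE = 1.282 · 0.01004 = 0.0129

CI: 0.088 ± 0.0129 = (0.075, 0.101)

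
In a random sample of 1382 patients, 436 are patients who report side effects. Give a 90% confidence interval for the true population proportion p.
(0.295, 0.336)

Proportion CI:
p̂ = 436/1382 = 0.31548
SE = √(p̂(1-p̂)/n) = √(0.31548 · 0.68452 / 1382) = 0.01250

z* = 1.645
Margin = z* · SE = 1.645 · 0.01250 = 0.0206

CI: 0.31548 ± 0.0206 = (0.295, 0.336)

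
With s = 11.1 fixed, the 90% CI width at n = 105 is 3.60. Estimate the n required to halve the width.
n ≈ 420

CI width ∝ 1/√n
To reduce width by factor 2, need √n to grow by 2 → need 2² = 4 times as many samples.

Current: n = 105, width = 3.60
New: n = 420, width ≈ 1.79

Width reduced by factor of 3.60/1.79 = 2.01.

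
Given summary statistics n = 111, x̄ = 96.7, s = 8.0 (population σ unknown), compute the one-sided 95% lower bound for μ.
μ ≥ 95.44

Lower bound (one-sided):
t* = 1.659 (one-sided for 95%)
Lower bound = x̄ - t* · s/√n = 96.7 - 1.659 · 8.0/√111 = 95.44

We are 95% confident that μ ≥ 95.44.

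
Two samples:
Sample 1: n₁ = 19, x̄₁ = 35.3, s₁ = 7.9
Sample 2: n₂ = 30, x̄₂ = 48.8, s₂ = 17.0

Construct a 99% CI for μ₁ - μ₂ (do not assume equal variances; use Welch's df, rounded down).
(-23.19, -3.81)

Difference: x̄₁ - x̄₂ = -13.50
SE = √(s₁²/n₁ + s₂²/n₂) = √(7.9²/19 + 17.0²/30) = 3.5942
df = 43.92 → 43 (Welch–Satterthwaite, rounded down)
t* = 2.695

CI: -13.50 ± 2.695 · 3.5942 = -13.50 ± 9.69 = (-23.19, -3.81)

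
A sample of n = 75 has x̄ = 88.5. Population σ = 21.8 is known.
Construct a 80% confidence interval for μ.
(85.27, 91.73)

z-interval (σ known):
z* = 1.282 for 80% confidence

Margin of error = z* · σ/√n = 1.282 · 21.8/√75 = 3.23

CI: (88.5 - 3.23, 88.5 + 3.23) = (85.27, 91.73)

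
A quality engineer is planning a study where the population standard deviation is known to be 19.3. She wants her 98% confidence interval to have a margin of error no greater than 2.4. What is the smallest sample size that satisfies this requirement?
n ≥ 350

For margin E ≤ 2.4:
n ≥ (z* · σ / E)²
n ≥ (2.326 · 19.3 / 2.4)²
n ≥ 349.87

Minimum n = 350 (rounding up)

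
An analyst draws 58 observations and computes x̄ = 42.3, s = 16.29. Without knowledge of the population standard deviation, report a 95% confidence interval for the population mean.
(38.02, 46.58)

t-interval (σ unknown):
df = n - 1 = 57
t* = 2.002 for 95% confidence

Margin of error = t* · s/√n = 2.002 · 16.29/√58 = 4.28

CI: (38.02, 46.58)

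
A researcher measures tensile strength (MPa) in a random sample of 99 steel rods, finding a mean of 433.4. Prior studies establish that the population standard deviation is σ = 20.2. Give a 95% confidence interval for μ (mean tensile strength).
(429.42, 437.38)

z-interval (σ known):
z* = 1.960 for 95% confidence

Margin of error = z* · σ/√n = 1.960 · 20.2/√99 = 3.98

CI: (433.4 - 3.98, 433.4 + 3.98) = (429.42, 437.38)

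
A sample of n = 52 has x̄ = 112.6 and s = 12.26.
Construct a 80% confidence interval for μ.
(110.39, 114.81)

t-interval (σ unknown):
df = n - 1 = 51
t* = 1.298 for 80% confidence

Margin of error = t* · s/√n = 1.298 · 12.26/√52 = 2.21

CI: (110.39, 114.81)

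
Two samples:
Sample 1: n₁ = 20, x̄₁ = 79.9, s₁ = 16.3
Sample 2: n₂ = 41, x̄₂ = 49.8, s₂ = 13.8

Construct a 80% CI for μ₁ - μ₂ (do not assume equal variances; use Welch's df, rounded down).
(24.56, 35.64)

Difference: x̄₁ - x̄₂ = 30.10
SE = √(s₁²/n₁ + s₂²/n₂) = √(16.3²/20 + 13.8²/41) = 4.2343
df = 32.71 → 32 (Welch–Satterthwaite, rounded down)
t* = 1.309

CI: 30.10 ± 1.309 · 4.2343 = 30.10 ± 5.54 = (24.56, 35.64)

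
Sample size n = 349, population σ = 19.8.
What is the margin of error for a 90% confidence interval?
Margin of error = 1.74

Margin of error = z* · σ/√n
= 1.645 · 19.8/√349
= 1.645 · 19.8/18.6815
= 1.74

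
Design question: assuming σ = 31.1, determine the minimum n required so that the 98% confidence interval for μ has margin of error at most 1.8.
n ≥ 1616

For margin E ≤ 1.8:
n ≥ (z* · σ / E)²
n ≥ (2.326 · 31.1 / 1.8)²
n ≥ 1615.08

Minimum n = 1616 (rounding up)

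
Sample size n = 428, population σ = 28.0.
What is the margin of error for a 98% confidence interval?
Margin of error = 3.15

Margin of error = z* · σ/√n
= 2.326 · 28.0/√428
= 2.326 · 28.0/20.6882
= 3.15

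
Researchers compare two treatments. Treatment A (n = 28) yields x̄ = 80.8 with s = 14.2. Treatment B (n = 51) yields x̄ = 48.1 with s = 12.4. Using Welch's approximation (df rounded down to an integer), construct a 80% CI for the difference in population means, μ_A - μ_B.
(28.55, 36.85)

Difference: x̄₁ - x̄₂ = 32.70
SE = √(s₁²/n₁ + s₂²/n₂) = √(14.2²/28 + 12.4²/51) = 3.1963
df = 49.64 → 49 (Welch–Satterthwaite, rounded down)
t* = 1.299

CI: 32.70 ± 1.299 · 3.1963 = 32.70 ± 4.15 = (28.55, 36.85)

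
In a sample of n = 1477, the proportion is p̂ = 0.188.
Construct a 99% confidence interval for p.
(0.162, 0.214)

Proportion CI:
SE = √(p̂(1-p̂)/n) = √(0.188 · 0.812 / 1477) = 0.01017

z* = 2.576
Margin = z* · SE = 2.576 · 0.01017 = 0.0262

CI: 0.188 ± 0.0262 = (0.162, 0.214)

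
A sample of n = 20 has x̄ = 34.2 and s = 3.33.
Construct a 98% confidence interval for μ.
(32.31, 36.09)

t-interval (σ unknown):
df = n - 1 = 19
t* = 2.539 for 98% confidence

Margin of error = t* · s/√n = 2.539 · 3.33/√20 = 1.89

CI: (32.31, 36.09)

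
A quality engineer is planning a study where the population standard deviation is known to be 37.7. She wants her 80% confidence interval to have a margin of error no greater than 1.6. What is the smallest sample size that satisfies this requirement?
n ≥ 913

For margin E ≤ 1.6:
n ≥ (z* · σ / E)²
n ≥ (1.282 · 37.7 / 1.6)²
n ≥ 912.47

Minimum n = 913 (rounding up)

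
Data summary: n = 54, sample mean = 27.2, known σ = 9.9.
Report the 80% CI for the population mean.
(25.47, 28.93)

z-interval (σ known):
z* = 1.282 for 80% confidence

Margin of error = z* · σ/√n = 1.282 · 9.9/√54 = 1.73

CI: (27.2 - 1.73, 27.2 + 1.73) = (25.47, 28.93)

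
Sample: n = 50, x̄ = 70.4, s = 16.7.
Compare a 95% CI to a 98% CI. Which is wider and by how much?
98% CI is wider by 1.87

df = 49
95% CI: t* = 2.010, (65.65, 75.15), width = 2 · t* · s/√n = 9.49
98% CI: t* = 2.405, (64.72, 76.08), width = 2 · t* · s/√n = 11.36

The 98% CI is wider by 11.36 - 9.49 = 1.87.
Higher confidence requires a wider interval.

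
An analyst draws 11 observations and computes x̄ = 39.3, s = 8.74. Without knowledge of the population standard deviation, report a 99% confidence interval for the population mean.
(30.95, 47.65)

t-interval (σ unknown):
df = n - 1 = 10
t* = 3.169 for 99% confidence

Margin of error = t* · s/√n = 3.169 · 8.74/√11 = 8.35

CI: (30.95, 47.65)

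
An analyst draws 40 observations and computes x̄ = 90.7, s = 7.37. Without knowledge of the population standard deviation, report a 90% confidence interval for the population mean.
(88.74, 92.66)

t-interval (σ unknown):
df = n - 1 = 39
t* = 1.685 for 90% confidence

Margin of error = t* · s/√n = 1.685 · 7.37/√40 = 1.96

CI: (88.74, 92.66)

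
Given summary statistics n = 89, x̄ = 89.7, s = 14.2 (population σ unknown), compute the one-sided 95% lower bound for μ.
μ ≥ 87.20

Lower bound (one-sided):
t* = 1.662 (one-sided for 95%)
Lower bound = x̄ - t* · s/√n = 89.7 - 1.662 · 14.2/√89 = 87.20

We are 95% confident that μ ≥ 87.20.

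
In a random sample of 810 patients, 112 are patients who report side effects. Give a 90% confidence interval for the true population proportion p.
(0.118, 0.158)

Proportion CI:
p̂ = 112/810 = 0.13827
SE = √(p̂(1-p̂)/n) = √(0.13827 · 0.86173 / 810) = 0.01213

z* = 1.645
Margin = z* · SE = 1.645 · 0.01213 = 0.0200

CI: 0.13827 ± 0.0200 = (0.118, 0.158)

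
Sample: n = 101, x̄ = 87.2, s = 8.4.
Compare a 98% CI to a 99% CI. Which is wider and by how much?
99% CI is wider by 0.44

df = 100
98% CI: t* = 2.364, (85.22, 89.18), width = 2 · t* · s/√n = 3.95
99% CI: t* = 2.626, (85.01, 89.39), width = 2 · t* · s/√n = 4.39

The 99% CI is wider by 4.39 - 3.95 = 0.44.
Higher confidence requires a wider interval.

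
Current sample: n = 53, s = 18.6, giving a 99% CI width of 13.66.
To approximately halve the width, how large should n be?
n ≈ 212

CI width ∝ 1/√n
To reduce width by factor 2, need √n to grow by 2 → need 2² = 4 times as many samples.

Current: n = 53, width = 13.66
New: n = 212, width ≈ 6.64

Width reduced by factor of 13.66/6.64 = 2.06.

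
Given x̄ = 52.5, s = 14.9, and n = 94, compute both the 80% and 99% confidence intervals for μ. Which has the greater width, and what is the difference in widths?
99% CI is wider by 4.11

df = 93
80% CI: t* = 1.291, (50.52, 54.48), width = 2 · t* · s/√n = 3.97
99% CI: t* = 2.630, (48.46, 56.54), width = 2 · t* · s/√n = 8.08

The 99% CI is wider by 8.08 - 3.97 = 4.11.
Higher confidence requires a wider interval.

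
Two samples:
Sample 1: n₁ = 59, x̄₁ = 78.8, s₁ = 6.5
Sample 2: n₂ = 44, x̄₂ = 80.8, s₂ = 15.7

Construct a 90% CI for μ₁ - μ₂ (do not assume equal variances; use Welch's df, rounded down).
(-6.21, 2.21)

Difference: x̄₁ - x̄₂ = -2.00
SE = √(s₁²/n₁ + s₂²/n₂) = √(6.5²/59 + 15.7²/44) = 2.5136
df = 54.04 → 54 (Welch–Satterthwaite, rounded down)
t* = 1.674

CI: -2.00 ± 1.674 · 2.5136 = -2.00 ± 4.21 = (-6.21, 2.21)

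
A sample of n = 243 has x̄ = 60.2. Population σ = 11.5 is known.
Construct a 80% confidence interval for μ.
(59.25, 61.15)

z-interval (σ known):
z* = 1.282 for 80% confidence

Margin of error = z* · σ/√n = 1.282 · 11.5/√243 = 0.95

CI: (60.2 - 0.95, 60.2 + 0.95) = (59.25, 61.15)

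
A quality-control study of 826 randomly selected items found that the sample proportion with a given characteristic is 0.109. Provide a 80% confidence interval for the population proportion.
(0.095, 0.123)

Proportion CI:
SE = √(p̂(1-p̂)/n) = √(0.109 · 0.891 / 826) = 0.01084

z* = 1.282
Margin = z* · SE = 1.282 · 0.01084 = 0.0139

CI: 0.109 ± 0.0139 = (0.095, 0.123)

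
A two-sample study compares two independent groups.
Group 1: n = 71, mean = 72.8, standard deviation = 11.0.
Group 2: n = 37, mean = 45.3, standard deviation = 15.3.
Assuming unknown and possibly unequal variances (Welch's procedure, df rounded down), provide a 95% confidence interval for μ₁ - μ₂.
(21.82, 33.18)

Difference: x̄₁ - x̄₂ = 27.50
SE = √(s₁²/n₁ + s₂²/n₂) = √(11.0²/71 + 15.3²/37) = 2.8339
df = 55.92 → 55 (Welch–Satterthwaite, rounded down)
t* = 2.004

CI: 27.50 ± 2.004 · 2.8339 = 27.50 ± 5.68 = (21.82, 33.18)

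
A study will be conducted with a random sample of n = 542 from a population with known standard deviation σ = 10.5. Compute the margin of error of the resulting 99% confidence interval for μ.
Margin of error = 1.16

Margin of error = z* · σ/√n
= 2.576 · 10.5/√542
= 2.576 · 10.5/23.2809
= 1.16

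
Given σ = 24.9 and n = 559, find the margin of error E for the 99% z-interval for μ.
Margin of error = 2.71

Margin of error = z* · σ/√n
= 2.576 · 24.9/√559
= 2.576 · 24.9/23.6432
= 2.71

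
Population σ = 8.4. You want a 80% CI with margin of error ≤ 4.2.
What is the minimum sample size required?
n ≥ 7

For margin E ≤ 4.2:
n ≥ (z* · σ / E)²
n ≥ (1.282 · 8.4 / 4.2)²
n ≥ 6.57

Minimum n = 7 (rounding up)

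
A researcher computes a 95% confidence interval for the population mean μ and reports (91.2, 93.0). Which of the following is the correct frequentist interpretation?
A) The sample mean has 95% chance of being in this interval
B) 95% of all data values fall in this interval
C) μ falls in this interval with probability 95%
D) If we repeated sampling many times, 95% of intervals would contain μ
D

A) Wrong — x̄ is observed and sits in the interval by construction.
B) Wrong — a CI is about the parameter μ, not individual data values.
C) Wrong — μ is fixed; the randomness lives in the interval, not in μ.
D) Correct — this is the frequentist long-run coverage interpretation.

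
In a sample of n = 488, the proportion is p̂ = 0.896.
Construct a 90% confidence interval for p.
(0.873, 0.919)

Proportion CI:
SE = √(p̂(1-p̂)/n) = √(0.896 · 0.104 / 488) = 0.01382

z* = 1.645
Margin = z* · SE = 1.645 · 0.01382 = 0.0227

CI: 0.896 ± 0.0227 = (0.873, 0.919)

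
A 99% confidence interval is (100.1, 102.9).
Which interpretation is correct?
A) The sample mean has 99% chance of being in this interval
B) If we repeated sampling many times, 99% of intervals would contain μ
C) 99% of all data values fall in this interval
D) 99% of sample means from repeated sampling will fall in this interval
B

A) Wrong — x̄ is observed and sits in the interval by construction.
B) Correct — this is the frequentist long-run coverage interpretation.
C) Wrong — a CI is about the parameter μ, not individual data values.
D) Wrong — coverage applies to intervals containing μ, not to future x̄ values.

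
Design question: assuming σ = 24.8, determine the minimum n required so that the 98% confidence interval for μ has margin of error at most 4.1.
n ≥ 198

For margin E ≤ 4.1:
n ≥ (z* · σ / E)²
n ≥ (2.326 · 24.8 / 4.1)²
n ≥ 197.95

Minimum n = 198 (rounding up)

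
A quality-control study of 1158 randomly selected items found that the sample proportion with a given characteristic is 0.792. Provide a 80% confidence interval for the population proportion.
(0.777, 0.807)

Proportion CI:
SE = √(p̂(1-p̂)/n) = √(0.792 · 0.208 / 1158) = 0.01193

z* = 1.282
Margin = z* · SE = 1.282 · 0.01193 = 0.0153

CI: 0.792 ± 0.0153 = (0.777, 0.807)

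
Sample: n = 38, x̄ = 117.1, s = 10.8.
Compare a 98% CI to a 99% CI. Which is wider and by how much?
99% CI is wider by 0.99

df = 37
98% CI: t* = 2.431, (112.84, 121.36), width = 2 · t* · s/√n = 8.52
99% CI: t* = 2.715, (112.34, 121.86), width = 2 · t* · s/√n = 9.51

The 99% CI is wider by 9.51 - 8.52 = 0.99.
Higher confidence requires a wider interval.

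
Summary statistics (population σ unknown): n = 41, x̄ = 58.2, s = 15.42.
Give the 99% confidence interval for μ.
(51.69, 64.71)

t-interval (σ unknown):
df = n - 1 = 40
t* = 2.704 for 99% confidence

Margin of error = t* · s/√n = 2.704 · 15.42/√41 = 6.51

CI: (51.69, 64.71)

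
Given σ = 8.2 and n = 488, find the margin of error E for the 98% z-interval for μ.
Margin of error = 0.86

Margin of error = z* · σ/√n
= 2.326 · 8.2/√488
= 2.326 · 8.2/22.0907
= 0.86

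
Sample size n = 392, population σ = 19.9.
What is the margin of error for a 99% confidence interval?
Margin of error = 2.59

Margin of error = z* · σ/√n
= 2.576 · 19.9/√392
= 2.576 · 19.9/19.7990
= 2.59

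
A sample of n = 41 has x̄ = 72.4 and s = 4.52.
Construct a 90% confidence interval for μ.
(71.21, 73.59)

t-interval (σ unknown):
df = n - 1 = 40
t* = 1.684 for 90% confidence

Margin of error = t* · s/√n = 1.684 · 4.52/√41 = 1.19

CI: (71.21, 73.59)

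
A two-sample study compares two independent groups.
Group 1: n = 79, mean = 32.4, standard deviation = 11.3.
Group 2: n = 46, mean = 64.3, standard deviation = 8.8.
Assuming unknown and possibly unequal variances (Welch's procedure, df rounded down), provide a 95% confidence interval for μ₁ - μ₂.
(-35.50, -28.30)

Difference: x̄₁ - x̄₂ = -31.90
SE = √(s₁²/n₁ + s₂²/n₂) = √(11.3²/79 + 8.8²/46) = 1.8165
df = 112.87 → 112 (Welch–Satterthwaite, rounded down)
t* = 1.981

CI: -31.90 ± 1.981 · 1.8165 = -31.90 ± 3.60 = (-35.50, -28.30)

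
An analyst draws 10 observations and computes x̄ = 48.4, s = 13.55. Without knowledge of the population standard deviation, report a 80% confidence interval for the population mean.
(42.47, 54.33)

t-interval (σ unknown):
df = n - 1 = 9
t* = 1.383 for 80% confidence

Margin of error = t* · s/√n = 1.383 · 13.55/√10 = 5.93

CI: (42.47, 54.33)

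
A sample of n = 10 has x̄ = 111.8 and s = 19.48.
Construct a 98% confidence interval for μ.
(94.42, 129.18)

t-interval (σ unknown):
df = n - 1 = 9
t* = 2.821 for 98% confidence

Margin of error = t* · s/√n = 2.821 · 19.48/√10 = 17.38

CI: (94.42, 129.18)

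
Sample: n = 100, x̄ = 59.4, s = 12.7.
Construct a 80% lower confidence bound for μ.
μ ≥ 58.33

Lower bound (one-sided):
t* = 0.845 (one-sided for 80%)
Lower bound = x̄ - t* · s/√n = 59.4 - 0.845 · 12.7/√100 = 58.33

We are 80% confident that μ ≥ 58.33.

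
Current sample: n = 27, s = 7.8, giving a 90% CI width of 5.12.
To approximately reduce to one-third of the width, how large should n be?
n ≈ 243

CI width ∝ 1/√n
To reduce width by factor 3, need √n to grow by 3 → need 3² = 9 times as many samples.

Current: n = 27, width = 5.12
New: n = 243, width ≈ 1.65

Width reduced by factor of 5.12/1.65 = 3.10.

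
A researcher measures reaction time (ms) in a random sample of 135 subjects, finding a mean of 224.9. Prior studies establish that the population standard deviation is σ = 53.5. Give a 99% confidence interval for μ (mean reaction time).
(213.04, 236.76)

z-interval (σ known):
z* = 2.576 for 99% confidence

Margin of error = z* · σ/√n = 2.576 · 53.5/√135 = 11.86

CI: (224.9 - 11.86, 224.9 + 11.86) = (213.04, 236.76)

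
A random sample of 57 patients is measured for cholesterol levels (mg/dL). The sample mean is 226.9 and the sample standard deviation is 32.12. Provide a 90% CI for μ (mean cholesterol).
(219.78, 234.02)

t-interval (σ unknown):
df = n - 1 = 56
t* = 1.673 for 90% confidence

Margin of error = t* · s/√n = 1.673 · 32.12/√57 = 7.12

CI: (219.78, 234.02)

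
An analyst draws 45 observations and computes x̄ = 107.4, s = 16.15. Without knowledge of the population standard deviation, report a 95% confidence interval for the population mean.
(102.55, 112.25)

t-interval (σ unknown):
df = n - 1 = 44
t* = 2.015 for 95% confidence

Margin of error = t* · s/√n = 2.015 · 16.15/√45 = 4.85

CI: (102.55, 112.25)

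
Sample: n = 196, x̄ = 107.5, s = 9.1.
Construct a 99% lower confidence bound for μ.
μ ≥ 105.98

Lower bound (one-sided):
t* = 2.346 (one-sided for 99%)
Lower bound = x̄ - t* · s/√n = 107.5 - 2.346 · 9.1/√196 = 105.98

We are 99% confident that μ ≥ 105.98.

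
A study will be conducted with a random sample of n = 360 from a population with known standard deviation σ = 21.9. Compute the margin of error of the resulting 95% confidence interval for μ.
Margin of error = 2.26

Margin of error = z* · σ/√n
= 1.960 · 21.9/√360
= 1.960 · 21.9/18.9737
= 2.26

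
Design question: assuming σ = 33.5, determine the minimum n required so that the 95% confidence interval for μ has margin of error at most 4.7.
n ≥ 196

For margin E ≤ 4.7:
n ≥ (z* · σ / E)²
n ≥ (1.960 · 33.5 / 4.7)²
n ≥ 195.17

Minimum n = 196 (rounding up)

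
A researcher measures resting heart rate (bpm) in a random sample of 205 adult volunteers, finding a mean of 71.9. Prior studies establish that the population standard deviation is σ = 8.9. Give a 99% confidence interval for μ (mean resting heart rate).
(70.30, 73.50)

z-interval (σ known):
z* = 2.576 for 99% confidence

Margin of error = z* · σ/√n = 2.576 · 8.9/√205 = 1.60

CI: (71.9 - 1.60, 71.9 + 1.60) = (70.30, 73.50)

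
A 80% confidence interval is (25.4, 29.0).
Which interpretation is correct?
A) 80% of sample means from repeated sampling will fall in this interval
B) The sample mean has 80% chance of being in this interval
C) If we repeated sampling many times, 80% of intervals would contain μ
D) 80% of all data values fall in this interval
C

A) Wrong — coverage applies to intervals containing μ, not to future x̄ values.
B) Wrong — x̄ is observed and sits in the interval by construction.
C) Correct — this is the frequentist long-run coverage interpretation.
D) Wrong — a CI is about the parameter μ, not individual data values.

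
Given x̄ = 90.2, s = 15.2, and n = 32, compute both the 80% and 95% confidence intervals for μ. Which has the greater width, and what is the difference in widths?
95% CI is wider by 3.93

df = 31
80% CI: t* = 1.309, (86.68, 93.72), width = 2 · t* · s/√n = 7.03
95% CI: t* = 2.040, (84.72, 95.68), width = 2 · t* · s/√n = 10.96

The 95% CI is wider by 10.96 - 7.03 = 3.93.
Higher confidence requires a wider interval.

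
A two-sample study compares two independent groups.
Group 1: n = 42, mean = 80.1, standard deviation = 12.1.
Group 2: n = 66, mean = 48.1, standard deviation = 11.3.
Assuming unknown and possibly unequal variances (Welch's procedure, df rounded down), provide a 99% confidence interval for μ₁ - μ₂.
(25.86, 38.14)

Difference: x̄₁ - x̄₂ = 32.00
SE = √(s₁²/n₁ + s₂²/n₂) = √(12.1²/42 + 11.3²/66) = 2.3282
df = 83.01 → 83 (Welch–Satterthwaite, rounded down)
t* = 2.636

CI: 32.00 ± 2.636 · 2.3282 = 32.00 ± 6.14 = (25.86, 38.14)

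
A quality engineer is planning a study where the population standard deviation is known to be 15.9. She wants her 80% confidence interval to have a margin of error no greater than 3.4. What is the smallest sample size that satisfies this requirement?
n ≥ 36

For margin E ≤ 3.4:
n ≥ (z* · σ / E)²
n ≥ (1.282 · 15.9 / 3.4)²
n ≥ 35.94

Minimum n = 36 (rounding up)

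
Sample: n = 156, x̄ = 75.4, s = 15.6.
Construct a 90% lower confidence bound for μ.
μ ≥ 73.79

Lower bound (one-sided):
t* = 1.287 (one-sided for 90%)
Lower bound = x̄ - t* · s/√n = 75.4 - 1.287 · 15.6/√156 = 73.79

We are 90% confident that μ ≥ 73.79.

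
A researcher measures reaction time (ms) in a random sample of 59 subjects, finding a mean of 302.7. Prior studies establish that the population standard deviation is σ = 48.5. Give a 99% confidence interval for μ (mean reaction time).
(286.43, 318.97)

z-interval (σ known):
z* = 2.576 for 99% confidence

Margin of error = z* · σ/√n = 2.576 · 48.5/√59 = 16.27

CI: (302.7 - 16.27, 302.7 + 16.27) = (286.43, 318.97)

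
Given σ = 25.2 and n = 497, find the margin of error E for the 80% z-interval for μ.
Margin of error = 1.45

Margin of error = z* · σ/√n
= 1.282 · 25.2/√497
= 1.282 · 25.2/22.2935
= 1.45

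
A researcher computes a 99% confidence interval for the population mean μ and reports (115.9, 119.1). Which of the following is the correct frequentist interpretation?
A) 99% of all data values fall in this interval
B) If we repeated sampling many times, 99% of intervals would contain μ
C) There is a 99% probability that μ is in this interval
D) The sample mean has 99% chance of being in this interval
B

A) Wrong — a CI is about the parameter μ, not individual data values.
B) Correct — this is the frequentist long-run coverage interpretation.
C) Wrong — μ is fixed; the randomness lives in the interval, not in μ.
D) Wrong — x̄ is observed and sits in the interval by construction.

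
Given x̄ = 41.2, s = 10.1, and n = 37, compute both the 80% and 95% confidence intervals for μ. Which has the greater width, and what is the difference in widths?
95% CI is wider by 2.39

df = 36
80% CI: t* = 1.306, (39.03, 43.37), width = 2 · t* · s/√n = 4.34
95% CI: t* = 2.028, (37.83, 44.57), width = 2 · t* · s/√n = 6.73

The 95% CI is wider by 6.73 - 4.34 = 2.39.
Higher confidence requires a wider interval.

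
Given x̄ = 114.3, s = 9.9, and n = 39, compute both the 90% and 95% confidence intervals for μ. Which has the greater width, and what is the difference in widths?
95% CI is wider by 1.07

df = 38
90% CI: t* = 1.686, (111.63, 116.97), width = 2 · t* · s/√n = 5.35
95% CI: t* = 2.024, (111.09, 117.51), width = 2 · t* · s/√n = 6.42

The 95% CI is wider by 6.42 - 5.35 = 1.07.
Higher confidence requires a wider interval.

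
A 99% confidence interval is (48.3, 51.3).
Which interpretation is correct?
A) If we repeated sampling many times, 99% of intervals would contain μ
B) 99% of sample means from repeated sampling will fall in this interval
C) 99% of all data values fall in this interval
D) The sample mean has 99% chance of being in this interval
A

A) Correct — this is the frequentist long-run coverage interpretation.
B) Wrong — coverage applies to intervals containing μ, not to future x̄ values.
C) Wrong — a CI is about the parameter μ, not individual data values.
D) Wrong — x̄ is observed and sits in the interval by construction.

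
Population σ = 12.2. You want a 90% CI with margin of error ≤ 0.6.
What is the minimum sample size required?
n ≥ 1119

For margin E ≤ 0.6:
n ≥ (z* · σ / E)²
n ≥ (1.645 · 12.2 / 0.6)²
n ≥ 1118.79

Minimum n = 1119 (rounding up)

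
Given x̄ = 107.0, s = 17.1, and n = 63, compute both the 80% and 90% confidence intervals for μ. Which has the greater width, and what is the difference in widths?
90% CI is wider by 1.62

df = 62
80% CI: t* = 1.295, (104.21, 109.79), width = 2 · t* · s/√n = 5.58
90% CI: t* = 1.670, (103.40, 110.60), width = 2 · t* · s/√n = 7.20

The 90% CI is wider by 7.20 - 5.58 = 1.62.
Higher confidence requires a wider interval.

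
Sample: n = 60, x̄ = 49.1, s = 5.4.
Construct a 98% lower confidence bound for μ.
μ ≥ 47.64

Lower bound (one-sided):
t* = 2.100 (one-sided for 98%)
Lower bound = x̄ - t* · s/√n = 49.1 - 2.100 · 5.4/√60 = 47.64

We are 98% confident that μ ≥ 47.64.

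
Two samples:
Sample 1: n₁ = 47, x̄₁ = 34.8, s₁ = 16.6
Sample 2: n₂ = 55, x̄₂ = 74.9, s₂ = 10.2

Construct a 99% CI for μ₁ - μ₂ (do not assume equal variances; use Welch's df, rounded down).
(-47.47, -32.73)

Difference: x̄₁ - x̄₂ = -40.10
SE = √(s₁²/n₁ + s₂²/n₂) = √(16.6²/47 + 10.2²/55) = 2.7847
df = 73.92 → 73 (Welch–Satterthwaite, rounded down)
t* = 2.645

CI: -40.10 ± 2.645 · 2.7847 = -40.10 ± 7.37 = (-47.47, -32.73)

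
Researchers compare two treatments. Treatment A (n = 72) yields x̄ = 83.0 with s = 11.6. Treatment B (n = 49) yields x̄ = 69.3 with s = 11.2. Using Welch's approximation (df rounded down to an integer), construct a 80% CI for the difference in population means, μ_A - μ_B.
(10.99, 16.41)

Difference: x̄₁ - x̄₂ = 13.70
SE = √(s₁²/n₁ + s₂²/n₂) = √(11.6²/72 + 11.2²/49) = 2.1045
df = 105.61 → 105 (Welch–Satterthwaite, rounded down)
t* = 1.290

CI: 13.70 ± 1.290 · 2.1045 = 13.70 ± 2.71 = (10.99, 16.41)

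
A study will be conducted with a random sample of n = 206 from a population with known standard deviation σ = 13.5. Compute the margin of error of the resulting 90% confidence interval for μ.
Margin of error = 1.55

Margin of error = z* · σ/√n
= 1.645 · 13.5/√206
= 1.645 · 13.5/14.3527
= 1.55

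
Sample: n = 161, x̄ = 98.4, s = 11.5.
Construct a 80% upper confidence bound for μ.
μ ≤ 99.16

Upper bound (one-sided):
t* = 0.844 (one-sided for 80%)
Upper bound = x̄ + t* · s/√n = 98.4 + 0.844 · 11.5/√161 = 99.16

We are 80% confident that μ ≤ 99.16.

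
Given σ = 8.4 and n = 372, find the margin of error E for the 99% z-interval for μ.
Margin of error = 1.12

Margin of error = z* · σ/√n
= 2.576 · 8.4/√372
= 2.576 · 8.4/19.2873
= 1.12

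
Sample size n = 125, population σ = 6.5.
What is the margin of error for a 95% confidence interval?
Margin of error = 1.14

Margin of error = z* · σ/√n
= 1.960 · 6.5/√125
= 1.960 · 6.5/11.1803
= 1.14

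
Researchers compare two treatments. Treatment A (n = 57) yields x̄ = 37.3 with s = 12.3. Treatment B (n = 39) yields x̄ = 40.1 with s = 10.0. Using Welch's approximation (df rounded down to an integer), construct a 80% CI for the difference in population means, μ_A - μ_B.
(-5.75, 0.15)

Difference: x̄₁ - x̄₂ = -2.80
SE = √(s₁²/n₁ + s₂²/n₂) = √(12.3²/57 + 10.0²/39) = 2.2844
df = 91.13 → 91 (Welch–Satterthwaite, rounded down)
t* = 1.291

CI: -2.80 ± 1.291 · 2.2844 = -2.80 ± 2.95 = (-5.75, 0.15)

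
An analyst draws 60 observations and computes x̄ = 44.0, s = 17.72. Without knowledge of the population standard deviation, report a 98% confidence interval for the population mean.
(38.53, 49.47)

t-interval (σ unknown):
df = n - 1 = 59
t* = 2.391 for 98% confidence

Margin of error = t* · s/√n = 2.391 · 17.72/√60 = 5.47

CI: (38.53, 49.47)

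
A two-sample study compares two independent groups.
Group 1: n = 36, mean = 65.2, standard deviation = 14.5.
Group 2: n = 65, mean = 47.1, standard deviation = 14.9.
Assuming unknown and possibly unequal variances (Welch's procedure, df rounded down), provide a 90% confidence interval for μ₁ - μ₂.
(13.03, 23.17)

Difference: x̄₁ - x̄₂ = 18.10
SE = √(s₁²/n₁ + s₂²/n₂) = √(14.5²/36 + 14.9²/65) = 3.0423
df = 74.06 → 74 (Welch–Satterthwaite, rounded down)
t* = 1.666

CI: 18.10 ± 1.666 · 3.0423 = 18.10 ± 5.07 = (13.03, 23.17)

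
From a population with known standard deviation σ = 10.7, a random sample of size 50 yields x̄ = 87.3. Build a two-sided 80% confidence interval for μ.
(85.36, 89.24)

z-interval (σ known):
z* = 1.282 for 80% confidence

Margin of error = z* · σ/√n = 1.282 · 10.7/√50 = 1.94

CI: (87.3 - 1.94, 87.3 + 1.94) = (85.36, 89.24)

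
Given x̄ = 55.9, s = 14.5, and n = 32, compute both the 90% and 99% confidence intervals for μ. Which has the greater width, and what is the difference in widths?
99% CI is wider by 5.38

df = 31
90% CI: t* = 1.696, (51.55, 60.25), width = 2 · t* · s/√n = 8.69
99% CI: t* = 2.744, (48.87, 62.93), width = 2 · t* · s/√n = 14.07

The 99% CI is wider by 14.07 - 8.69 = 5.38.
Higher confidence requires a wider interval.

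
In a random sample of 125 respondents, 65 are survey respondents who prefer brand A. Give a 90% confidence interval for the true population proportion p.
(0.446, 0.594)

Proportion CI:
p̂ = 65/125 = 0.52000
SE = √(p̂(1-p̂)/n) = √(0.52000 · 0.48000 / 125) = 0.04469

z* = 1.645
Margin = z* · SE = 1.645 · 0.04469 = 0.0735

CI: 0.52000 ± 0.0735 = (0.446, 0.594)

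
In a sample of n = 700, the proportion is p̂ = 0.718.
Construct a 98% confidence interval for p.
(0.678, 0.758)

Proportion CI:
SE = √(p̂(1-p̂)/n) = √(0.718 · 0.282 / 700) = 0.01701

z* = 2.326
Margin = z* · SE = 2.326 · 0.01701 = 0.0396

CI: 0.718 ± 0.0396 = (0.678, 0.758)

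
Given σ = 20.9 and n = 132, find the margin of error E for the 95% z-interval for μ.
Margin of error = 3.57

Margin of error = z* · σ/√n
= 1.960 · 20.9/√132
= 1.960 · 20.9/11.4891
= 3.57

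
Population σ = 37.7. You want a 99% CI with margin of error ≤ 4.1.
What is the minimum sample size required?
n ≥ 562

For margin E ≤ 4.1:
n ≥ (z* · σ / E)²
n ≥ (2.576 · 37.7 / 4.1)²
n ≥ 561.06

Minimum n = 562 (rounding up)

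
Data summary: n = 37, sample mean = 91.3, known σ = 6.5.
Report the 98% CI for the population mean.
(88.81, 93.79)

z-interval (σ known):
z* = 2.326 for 98% confidence

Margin of error = z* · σ/√n = 2.326 · 6.5/√37 = 2.49

CI: (91.3 - 2.49, 91.3 + 2.49) = (88.81, 93.79)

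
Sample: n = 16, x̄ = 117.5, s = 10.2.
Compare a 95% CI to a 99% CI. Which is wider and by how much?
99% CI is wider by 4.16

df = 15
95% CI: t* = 2.131, (112.07, 122.93), width = 2 · t* · s/√n = 10.87
99% CI: t* = 2.947, (109.99, 125.01), width = 2 · t* · s/√n = 15.03

The 99% CI is wider by 15.03 - 10.87 = 4.16.
Higher confidence requires a wider interval.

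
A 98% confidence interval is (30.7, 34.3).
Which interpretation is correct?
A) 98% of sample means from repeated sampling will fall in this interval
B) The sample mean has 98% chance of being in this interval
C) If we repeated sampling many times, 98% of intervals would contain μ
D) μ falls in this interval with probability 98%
C

A) Wrong — coverage applies to intervals containing μ, not to future x̄ values.
B) Wrong — x̄ is observed and sits in the interval by construction.
C) Correct — this is the frequentist long-run coverage interpretation.
D) Wrong — μ is fixed; the randomness lives in the interval, not in μ.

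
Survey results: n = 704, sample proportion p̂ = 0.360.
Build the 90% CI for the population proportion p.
(0.330, 0.390)

Proportion CI:
SE = √(p̂(1-p̂)/n) = √(0.360 · 0.640 / 704) = 0.01809

z* = 1.645
Margin = z* · SE = 1.645 · 0.01809 = 0.0298

CI: 0.360 ± 0.0298 = (0.330, 0.390)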